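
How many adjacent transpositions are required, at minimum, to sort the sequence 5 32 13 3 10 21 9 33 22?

Swaps: 13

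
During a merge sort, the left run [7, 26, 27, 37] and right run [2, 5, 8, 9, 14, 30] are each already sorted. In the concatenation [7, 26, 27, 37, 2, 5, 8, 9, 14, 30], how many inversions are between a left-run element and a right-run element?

18 split inversions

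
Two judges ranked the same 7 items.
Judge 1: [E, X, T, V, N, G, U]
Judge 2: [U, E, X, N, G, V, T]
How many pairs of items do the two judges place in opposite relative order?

11 discordant pairs

Assign each item its position (1..7) in the first ordering, then rewrite the second ordering as that position sequence:
positions: E→1, X→2, T→3, V→4, N→5, G→6, U→7
second ordering as positions: [7, 1, 2, 5, 6, 4, 3]
Discordant pairs = inversions in this position sequence.
7: 1, 2, 5, 6, 4, 3 → 6
1: 0
2: 0
5: 4, 3 → 2
6: 4, 3 → 2
4: 3 → 1
3: 0
Total: 6 + 0 + 0 + 2 + 2 + 1 + 0 = 11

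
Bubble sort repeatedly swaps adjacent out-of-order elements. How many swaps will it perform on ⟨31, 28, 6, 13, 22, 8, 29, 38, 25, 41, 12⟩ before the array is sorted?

Each adjacent swap fixes exactly one inversion, so the minimum swap count equals the number of inversions.
Count inversions — for each element, later elements that are smaller:
31: 28, 6, 13, 22, 8, 29, 25, 12 → 8
28: 6, 13, 22, 8, 25, 12 → 6
6: none → 0
13: 8, 12 → 2
22: 8, 12 → 2
8: none → 0
29: 25, 12 → 2
38: 25, 12 → 2
25: 12 → 1
41: 12 → 1
12: none → 0
Total inversions: 8 + 6 + 0 + 2 + 2 + 0 + 2 + 2 + 1 + 1 + 0 = 24

There are 24 swaps.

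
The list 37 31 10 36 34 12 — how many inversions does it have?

Sweep left to right; for each value list the smaller values that follow it:
37: 5
31: 2
10: 0
36: 2
34: 1
12: 0
Sum: 5 + 2 + 0 + 2 + 1 + 0 = 10

10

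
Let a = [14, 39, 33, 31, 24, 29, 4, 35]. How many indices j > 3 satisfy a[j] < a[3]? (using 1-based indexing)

The element at index 3 is 33.
Elements after it: 31, 24, 29, 4, 35
Those smaller than 33: 31, 24, 29, 4

4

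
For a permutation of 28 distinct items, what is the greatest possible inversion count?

378 inversions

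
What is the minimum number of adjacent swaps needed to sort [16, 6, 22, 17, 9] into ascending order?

5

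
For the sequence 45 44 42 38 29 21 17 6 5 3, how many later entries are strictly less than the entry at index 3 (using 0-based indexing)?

6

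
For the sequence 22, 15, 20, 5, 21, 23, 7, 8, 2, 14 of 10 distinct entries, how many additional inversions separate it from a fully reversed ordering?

Maximum inversions for 10 distinct elements is C(10, 2) = 10·9/2 = 45.
Current inversions — for each element, count later smaller elements:
22: 8
15: 5
20: 5
5: 1
21: 4
23: 4
7: 1
8: 1
2: 0
14: 0
Current total: 8 + 5 + 5 + 1 + 4 + 4 + 1 + 1 + 0 + 0 = 29
Shortfall: 45 − 29 = 16

16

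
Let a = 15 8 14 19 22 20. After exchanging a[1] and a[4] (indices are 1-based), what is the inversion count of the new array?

4 inversions

Positions 1 and 4 hold 15 and 19; after swapping, the array is [19, 8, 14, 15, 22, 20].
For each element, count later entries that are smaller:
19 → 8, 14, 15 → 3
8 → none → 0
14 → none → 0
15 → none → 0
22 → 20 → 1
20 → none → 0
Sum: 3 + 0 + 0 + 0 + 1 + 0 = 4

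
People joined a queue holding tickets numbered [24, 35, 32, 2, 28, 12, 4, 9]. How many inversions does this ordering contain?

Inversions: 20

For each element, count later entries that are smaller:
24: 4
35: 6
32: 5
2: 0
28: 3
12: 2
4: 0
9: 0
Sum: 4 + 6 + 5 + 0 + 3 + 2 + 0 + 0 = 20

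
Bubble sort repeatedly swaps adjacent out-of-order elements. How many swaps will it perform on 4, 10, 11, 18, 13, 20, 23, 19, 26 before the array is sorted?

The minimum number of adjacent swaps to sort an array equals its inversion count, since every such swap removes exactly one inversion.
Count inversions — for each element, later elements that are smaller:
4: none → 0
10: none → 0
11: none → 0
18: 13 → 1
13: none → 0
20: 19 → 1
23: 19 → 1
19: none → 0
26: none → 0
Total inversions: 0 + 0 + 0 + 1 + 0 + 1 + 1 + 0 + 0 = 3

Swaps: 3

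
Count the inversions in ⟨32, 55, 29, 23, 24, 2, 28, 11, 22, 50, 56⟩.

Element-by-element contributions:
32 → 29, 23, 24, 2, 28, 11, 22 → 7
55 → 29, 23, 24, 2, 28, 11, 22, 50 → 8
29 → 23, 24, 2, 28, 11, 22 → 6
23 → 2, 11, 22 → 3
24 → 2, 11, 22 → 3
2 → none → 0
28 → 11, 22 → 2
11 → none → 0
22 → none → 0
50 → none → 0
56 → none → 0
Sum: 7 + 8 + 6 + 3 + 3 + 0 + 2 + 0 + 0 + 0 + 0 = 29

29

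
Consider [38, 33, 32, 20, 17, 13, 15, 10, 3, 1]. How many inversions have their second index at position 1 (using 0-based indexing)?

The element at index 1 is 33.
Elements before it: 38
Those larger than 33: 38

1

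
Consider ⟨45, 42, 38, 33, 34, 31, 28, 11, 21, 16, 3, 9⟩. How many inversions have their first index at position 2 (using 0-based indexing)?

The element at index 2 is 38.
Elements after it: 33, 34, 31, 28, 11, 21, 16, 3, 9
Those smaller than 38: 33, 34, 31, 28, 11, 21, 16, 3, 9

9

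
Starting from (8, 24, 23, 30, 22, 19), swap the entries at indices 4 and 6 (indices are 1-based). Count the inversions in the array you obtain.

Positions 4 and 6 hold 30 and 19; after swapping, the array is [8, 24, 23, 19, 22, 30].
For each element, count later entries that are smaller:
8: 0
24: 3
23: 2
19: 0
22: 0
30: 0
Sum: 0 + 3 + 2 + 0 + 0 + 0 = 5

5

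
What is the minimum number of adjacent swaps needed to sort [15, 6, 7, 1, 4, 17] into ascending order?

The minimum number of adjacent swaps to sort an array equals its inversion count, since every such swap removes exactly one inversion.
Count inversions — for each element, later elements that are smaller:
15: 6, 7, 1, 4 → 4
6: 1, 4 → 2
7: 1, 4 → 2
1: none → 0
4: none → 0
17: none → 0
Total inversions: 4 + 2 + 2 + 0 + 0 + 0 = 8

8 swaps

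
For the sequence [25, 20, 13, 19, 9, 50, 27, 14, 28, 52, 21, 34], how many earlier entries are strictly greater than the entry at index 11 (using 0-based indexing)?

2

The element at index 11 is 34.
Elements before it: 25, 20, 13, 19, 9, 50, 27, 14, 28, 52, 21
Those larger than 34: 50, 52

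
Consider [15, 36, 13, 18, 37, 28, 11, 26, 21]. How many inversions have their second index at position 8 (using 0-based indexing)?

The element at index 8 is 21.
Elements before it: 15, 36, 13, 18, 37, 28, 11, 26
Those larger than 21: 36, 37, 28, 26

4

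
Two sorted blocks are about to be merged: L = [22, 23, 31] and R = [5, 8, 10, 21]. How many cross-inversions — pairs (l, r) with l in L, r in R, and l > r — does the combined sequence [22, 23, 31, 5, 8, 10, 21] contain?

For each element r of the right run, count left-run elements greater than r:
r = 5: 22, 23, 31 → 3
r = 8: 22, 23, 31 → 3
r = 10: 22, 23, 31 → 3
r = 21: 22, 23, 31 → 3
Cross-inversions: 3 + 3 + 3 + 3 = 12

There are 12 split inversions.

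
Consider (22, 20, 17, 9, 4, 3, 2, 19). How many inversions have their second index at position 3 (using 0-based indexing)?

The element at index 3 is 9.
Elements before it: 22, 20, 17
Those larger than 9: 22, 20, 17

3 such elements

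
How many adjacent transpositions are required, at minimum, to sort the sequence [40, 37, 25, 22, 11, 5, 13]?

The minimum number of adjacent swaps to sort an array equals its inversion count, since every such swap removes exactly one inversion.
Count inversions — for each element, later elements that are smaller:
40: 37, 25, 22, 11, 5, 13 → 6
37: 25, 22, 11, 5, 13 → 5
25: 22, 11, 5, 13 → 4
22: 11, 5, 13 → 3
11: 5 → 1
5: none → 0
13: none → 0
Total inversions: 6 + 5 + 4 + 3 + 1 + 0 + 0 = 19

19 swaps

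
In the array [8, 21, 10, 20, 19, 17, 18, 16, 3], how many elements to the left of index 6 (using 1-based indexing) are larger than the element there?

3

The element at index 6 is 17.
Elements before it: 8, 21, 10, 20, 19
Those larger than 17: 21, 20, 19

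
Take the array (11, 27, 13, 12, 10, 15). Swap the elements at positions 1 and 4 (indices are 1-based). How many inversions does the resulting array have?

9

Positions 1 and 4 hold 11 and 12; after swapping, the array is [12, 27, 13, 11, 10, 15].
Element-by-element contributions:
12: 2
27: 4
13: 2
11: 1
10: 0
15: 0
Sum: 2 + 4 + 2 + 1 + 0 + 0 = 9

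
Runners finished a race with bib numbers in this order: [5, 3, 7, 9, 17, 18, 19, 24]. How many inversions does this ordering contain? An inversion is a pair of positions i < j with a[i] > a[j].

1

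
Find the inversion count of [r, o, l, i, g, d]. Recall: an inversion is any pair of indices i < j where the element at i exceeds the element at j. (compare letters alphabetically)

For each element, count later entries that are smaller:
r: 5
o: 4
l: 3
i: 2
g: 1
d: 0
Sum: 5 + 4 + 3 + 2 + 1 + 0 = 15

15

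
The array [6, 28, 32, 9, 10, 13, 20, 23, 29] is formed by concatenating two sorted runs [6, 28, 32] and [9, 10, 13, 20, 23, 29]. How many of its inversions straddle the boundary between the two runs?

11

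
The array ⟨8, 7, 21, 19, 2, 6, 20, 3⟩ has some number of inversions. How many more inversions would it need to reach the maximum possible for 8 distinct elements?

11

Maximum inversions for 8 distinct elements is C(8, 2) = 8·7/2 = 28.
Current inversions — for each element, count later smaller elements:
8: 4
7: 3
21: 5
19: 3
2: 0
6: 1
20: 1
3: 0
Current total: 4 + 3 + 5 + 3 + 0 + 1 + 1 + 0 = 17
Shortfall: 28 − 17 = 11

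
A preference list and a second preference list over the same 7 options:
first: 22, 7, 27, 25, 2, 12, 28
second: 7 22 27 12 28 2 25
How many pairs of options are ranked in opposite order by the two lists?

6

Assign each item its position (1..7) in the first ordering, then rewrite the second ordering as that position sequence:
positions: 22→1, 7→2, 27→3, 25→4, 2→5, 12→6, 28→7
second ordering as positions: [2, 1, 3, 6, 7, 5, 4]
Discordant pairs = inversions in this position sequence.
2: 1 → 1
1: 0
3: 0
6: 5, 4 → 2
7: 5, 4 → 2
5: 4 → 1
4: 0
Total: 1 + 0 + 0 + 2 + 2 + 1 + 0 = 6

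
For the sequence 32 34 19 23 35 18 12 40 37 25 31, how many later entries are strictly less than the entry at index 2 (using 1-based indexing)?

The element at index 2 is 34.
Elements after it: 19, 23, 35, 18, 12, 40, 37, 25, 31
Those smaller than 34: 19, 23, 18, 12, 25, 31

6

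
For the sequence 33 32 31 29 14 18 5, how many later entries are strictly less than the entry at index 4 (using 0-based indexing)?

1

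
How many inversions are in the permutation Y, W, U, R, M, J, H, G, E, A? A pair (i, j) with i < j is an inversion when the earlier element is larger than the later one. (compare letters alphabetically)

45

Sweep left to right; for each value list the smaller values that follow it:
Y → W, U, R, M, J, H, G, E, A → 9
W → U, R, M, J, H, G, E, A → 8
U → R, M, J, H, G, E, A → 7
R → M, J, H, G, E, A → 6
M → J, H, G, E, A → 5
J → H, G, E, A → 4
H → G, E, A → 3
G → E, A → 2
E → A → 1
A → none → 0
Sum: 9 + 8 + 7 + 6 + 5 + 4 + 3 + 2 + 1 + 0 = 45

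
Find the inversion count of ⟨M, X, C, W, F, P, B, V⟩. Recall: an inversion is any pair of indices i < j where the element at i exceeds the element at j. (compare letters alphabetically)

16 out-of-order pairs

For each element, count later entries that are smaller:
M → C, F, B → 3
X → C, W, F, P, B, V → 6
C → B → 1
W → F, P, B, V → 4
F → B → 1
P → B → 1
B → none → 0
V → none → 0
Sum: 3 + 6 + 1 + 4 + 1 + 1 + 0 + 0 = 16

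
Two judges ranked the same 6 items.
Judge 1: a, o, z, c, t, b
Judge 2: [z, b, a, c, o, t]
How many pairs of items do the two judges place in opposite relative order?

There are 7 discordant pairs.

Assign each item its position (1..6) in the first ordering, then rewrite the second ordering as that position sequence:
positions: a→1, o→2, z→3, c→4, t→5, b→6
second ordering as positions: [3, 6, 1, 4, 2, 5]
Discordant pairs = inversions in this position sequence.
3: 1, 2 → 2
6: 1, 4, 2, 5 → 4
1: 0
4: 2 → 1
2: 0
5: 0
Total: 2 + 4 + 0 + 1 + 0 + 0 = 7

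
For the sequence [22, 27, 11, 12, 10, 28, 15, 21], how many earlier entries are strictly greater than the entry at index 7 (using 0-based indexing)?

3

The element at index 7 is 21.
Elements before it: 22, 27, 11, 12, 10, 28, 15
Those larger than 21: 22, 27, 28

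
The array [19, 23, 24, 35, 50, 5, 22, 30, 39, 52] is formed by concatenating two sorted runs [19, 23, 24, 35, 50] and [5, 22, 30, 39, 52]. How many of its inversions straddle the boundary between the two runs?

12 split inversions

For each element r of the right run, count left-run elements greater than r:
r = 5: 19, 23, 24, 35, 50 → 5
r = 22: 23, 24, 35, 50 → 4
r = 30: 35, 50 → 2
r = 39: 50 → 1
r = 52: none → 0
Cross-inversions: 5 + 4 + 2 + 1 + 0 = 12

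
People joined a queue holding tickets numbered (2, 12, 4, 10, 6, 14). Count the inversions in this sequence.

4

Count, for each position, how many later elements it exceeds:
2: 0
12: 3
4: 0
10: 1
6: 0
14: 0
Sum: 0 + 3 + 0 + 1 + 0 + 0 = 4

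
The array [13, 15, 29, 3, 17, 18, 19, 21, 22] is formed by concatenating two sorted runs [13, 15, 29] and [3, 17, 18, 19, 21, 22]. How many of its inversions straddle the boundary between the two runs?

Split inversions: 8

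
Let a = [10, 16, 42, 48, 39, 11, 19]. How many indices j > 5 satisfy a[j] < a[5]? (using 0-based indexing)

0 such elements

The element at index 5 is 11.
Elements after it: 19
None of them are smaller than 11.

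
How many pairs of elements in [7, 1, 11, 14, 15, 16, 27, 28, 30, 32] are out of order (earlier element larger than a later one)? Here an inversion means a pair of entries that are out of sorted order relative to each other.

Count, for each position, how many later elements it exceeds:
7 → 1 → 1
1 → none → 0
11 → none → 0
14 → none → 0
15 → none → 0
16 → none → 0
27 → none → 0
28 → none → 0
30 → none → 0
32 → none → 0
Sum: 1 + 0 + 0 + 0 + 0 + 0 + 0 + 0 + 0 + 0 = 1

1 inversion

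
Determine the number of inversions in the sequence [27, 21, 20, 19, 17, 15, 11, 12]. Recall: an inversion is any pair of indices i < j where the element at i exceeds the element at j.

27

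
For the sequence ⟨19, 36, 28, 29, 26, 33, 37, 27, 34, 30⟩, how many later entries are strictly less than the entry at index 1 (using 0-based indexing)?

The element at index 1 is 36.
Elements after it: 28, 29, 26, 33, 37, 27, 34, 30
Those smaller than 36: 28, 29, 26, 33, 27, 34, 30

7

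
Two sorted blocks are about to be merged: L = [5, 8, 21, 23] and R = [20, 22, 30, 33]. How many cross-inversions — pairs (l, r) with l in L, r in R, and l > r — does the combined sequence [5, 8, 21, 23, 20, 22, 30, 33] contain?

3 cross-inversions

Take each right-half value and tally the left-half values above it:
r = 20: 21, 23 → 2
r = 22: 23 → 1
r = 30: none → 0
r = 33: none → 0
Cross-inversions: 2 + 1 + 0 + 0 = 3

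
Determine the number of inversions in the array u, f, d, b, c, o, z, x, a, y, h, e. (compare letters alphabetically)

32

Count, for each position, how many later elements it exceeds:
u → f, d, b, c, o, a, h, e → 8
f → d, b, c, a, e → 5
d → b, c, a → 3
b → a → 1
c → a → 1
o → a, h, e → 3
z → x, a, y, h, e → 5
x → a, h, e → 3
a → none → 0
y → h, e → 2
h → e → 1
e → none → 0
Sum: 8 + 5 + 3 + 1 + 1 + 3 + 5 + 3 + 0 + 2 + 1 + 0 = 32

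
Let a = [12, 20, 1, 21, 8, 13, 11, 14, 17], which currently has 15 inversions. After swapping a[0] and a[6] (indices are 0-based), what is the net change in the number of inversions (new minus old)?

Positions 0 and 6 hold 12 and 11; after swapping, the array is [11, 20, 1, 21, 8, 13, 12, 14, 17].
For each element, count later entries that are smaller:
11: 2
20: 6
1: 0
21: 5
8: 0
13: 1
12: 0
14: 0
17: 0
Sum: 2 + 6 + 0 + 5 + 0 + 1 + 0 + 0 + 0 = 14
Change: 14 − 15 = -1

-1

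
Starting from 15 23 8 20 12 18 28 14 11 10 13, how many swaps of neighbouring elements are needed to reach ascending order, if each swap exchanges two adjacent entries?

34 swaps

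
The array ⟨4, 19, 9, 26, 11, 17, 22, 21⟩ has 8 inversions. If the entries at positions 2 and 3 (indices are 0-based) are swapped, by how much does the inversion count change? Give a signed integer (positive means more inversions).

Positions 2 and 3 hold 9 and 26; after swapping, the array is [4, 19, 26, 9, 11, 17, 22, 21].
Element-by-element contributions:
4 → none → 0
19 → 9, 11, 17 → 3
26 → 9, 11, 17, 22, 21 → 5
9 → none → 0
11 → none → 0
17 → none → 0
22 → 21 → 1
21 → none → 0
Sum: 0 + 3 + 5 + 0 + 0 + 0 + 1 + 0 = 9
Change: 9 − 8 = +1

+1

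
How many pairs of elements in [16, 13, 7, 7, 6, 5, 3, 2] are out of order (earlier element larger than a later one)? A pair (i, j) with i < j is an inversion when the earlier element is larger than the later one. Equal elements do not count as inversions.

Inversions: 27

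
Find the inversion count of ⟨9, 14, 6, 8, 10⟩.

Inversion pairs (indices are 0-based):
(0,2): 9 > 6
(0,3): 9 > 8
(1,2): 14 > 6
(1,3): 14 > 8
(1,4): 14 > 10
That's 5 pairs.

5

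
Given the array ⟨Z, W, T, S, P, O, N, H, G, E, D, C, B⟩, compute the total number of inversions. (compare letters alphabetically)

Count, for each position, how many later elements it exceeds:
Z: 12
W: 11
T: 10
S: 9
P: 8
O: 7
N: 6
H: 5
G: 4
E: 3
D: 2
C: 1
B: 0
Sum: 12 + 11 + 10 + 9 + 8 + 7 + 6 + 5 + 4 + 3 + 2 + 1 + 0 = 78

78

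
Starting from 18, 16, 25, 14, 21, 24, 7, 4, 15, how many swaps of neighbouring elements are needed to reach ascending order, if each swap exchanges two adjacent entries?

Minimum adjacent swaps = number of inversions (each swap of adjacent out-of-order elements removes one inversion and no swap can remove more).
Count inversions — for each element, later elements that are smaller:
18: 16, 14, 7, 4, 15 → 5
16: 14, 7, 4, 15 → 4
25: 14, 21, 24, 7, 4, 15 → 6
14: 7, 4 → 2
21: 7, 4, 15 → 3
24: 7, 4, 15 → 3
7: 4 → 1
4: none → 0
15: none → 0
Total inversions: 5 + 4 + 6 + 2 + 3 + 3 + 1 + 0 + 0 = 24

There are 24 swaps.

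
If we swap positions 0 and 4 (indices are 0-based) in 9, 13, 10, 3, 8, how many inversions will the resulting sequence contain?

Inversions: 6

Positions 0 and 4 hold 9 and 8; after swapping, the array is [8, 13, 10, 3, 9].
Sweep left to right; for each value list the smaller values that follow it:
8: 1
13: 3
10: 2
3: 0
9: 0
Sum: 1 + 3 + 2 + 0 + 0 = 6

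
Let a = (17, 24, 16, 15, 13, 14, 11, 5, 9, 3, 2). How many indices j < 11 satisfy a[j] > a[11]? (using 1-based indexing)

The element at index 11 is 2.
Elements before it: 17, 24, 16, 15, 13, 14, 11, 5, 9, 3
Those larger than 2: 17, 24, 16, 15, 13, 14, 11, 5, 9, 3

10 such elements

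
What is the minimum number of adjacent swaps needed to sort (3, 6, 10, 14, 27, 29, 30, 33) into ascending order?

Adjacent swaps: 0

The minimum number of adjacent swaps to sort an array equals its inversion count, since every such swap removes exactly one inversion.
Count inversions — for each element, later elements that are smaller:
3: none → 0
6: none → 0
10: none → 0
14: none → 0
27: none → 0
29: none → 0
30: none → 0
33: none → 0
Total inversions: 0 + 0 + 0 + 0 + 0 + 0 + 0 + 0 = 0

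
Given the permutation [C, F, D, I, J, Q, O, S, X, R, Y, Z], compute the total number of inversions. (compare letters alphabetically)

For each element, count later entries that are smaller:
C: 0
F: 1
D: 0
I: 0
J: 0
Q: 1
O: 0
S: 1
X: 1
R: 0
Y: 0
Z: 0
Sum: 0 + 1 + 0 + 0 + 0 + 1 + 0 + 1 + 1 + 0 + 0 + 0 = 4

There are 4 inversions.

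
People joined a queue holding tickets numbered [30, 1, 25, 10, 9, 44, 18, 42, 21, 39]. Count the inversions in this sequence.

17

Sweep left to right; for each value list the smaller values that follow it:
30: 6
1: 0
25: 4
10: 1
9: 0
44: 4
18: 0
42: 2
21: 0
39: 0
Sum: 6 + 0 + 4 + 1 + 0 + 4 + 0 + 2 + 0 + 0 = 17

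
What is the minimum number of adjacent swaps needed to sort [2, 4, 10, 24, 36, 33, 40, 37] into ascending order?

Minimum adjacent swaps = number of inversions (each swap of adjacent out-of-order elements removes one inversion and no swap can remove more).
Count inversions — for each element, later elements that are smaller:
2: none → 0
4: none → 0
10: none → 0
24: none → 0
36: 33 → 1
33: none → 0
40: 37 → 1
37: none → 0
Total inversions: 0 + 0 + 0 + 0 + 1 + 0 + 1 + 0 = 2

Swaps: 2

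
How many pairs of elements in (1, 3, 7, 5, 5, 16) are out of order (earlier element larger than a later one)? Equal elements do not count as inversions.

2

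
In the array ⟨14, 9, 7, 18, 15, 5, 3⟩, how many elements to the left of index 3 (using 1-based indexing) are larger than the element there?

The element at index 3 is 7.
Elements before it: 14, 9
Those larger than 7: 14, 9

2 such elements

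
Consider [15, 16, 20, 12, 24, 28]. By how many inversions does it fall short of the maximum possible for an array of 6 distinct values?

Maximum inversions for 6 distinct elements is C(6, 2) = 6·5/2 = 15.
Current inversions — for each element, count later smaller elements:
15: 1
16: 1
20: 1
12: 0
24: 0
28: 0
Current total: 1 + 1 + 1 + 0 + 0 + 0 = 3
Shortfall: 15 − 3 = 12

12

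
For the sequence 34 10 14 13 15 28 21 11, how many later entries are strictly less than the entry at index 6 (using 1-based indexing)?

The element at index 6 is 28.
Elements after it: 21, 11
Those smaller than 28: 21, 11

2 such elements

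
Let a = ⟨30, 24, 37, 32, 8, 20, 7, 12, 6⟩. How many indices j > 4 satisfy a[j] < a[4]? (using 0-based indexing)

2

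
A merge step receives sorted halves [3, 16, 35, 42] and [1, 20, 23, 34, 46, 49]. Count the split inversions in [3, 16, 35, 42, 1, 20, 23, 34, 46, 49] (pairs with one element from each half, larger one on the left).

10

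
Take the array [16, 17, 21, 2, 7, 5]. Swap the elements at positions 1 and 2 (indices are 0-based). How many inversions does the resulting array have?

Positions 1 and 2 hold 17 and 21; after swapping, the array is [16, 21, 17, 2, 7, 5].
For each element, count later entries that are smaller:
16: 3
21: 4
17: 3
2: 0
7: 1
5: 0
Sum: 3 + 4 + 3 + 0 + 1 + 0 = 11

Inversions: 11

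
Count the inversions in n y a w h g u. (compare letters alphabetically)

Inversions: 12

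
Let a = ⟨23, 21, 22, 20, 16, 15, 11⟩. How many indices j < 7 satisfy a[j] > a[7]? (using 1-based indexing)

6

The element at index 7 is 11.
Elements before it: 23, 21, 22, 20, 16, 15
Those larger than 11: 23, 21, 22, 20, 16, 15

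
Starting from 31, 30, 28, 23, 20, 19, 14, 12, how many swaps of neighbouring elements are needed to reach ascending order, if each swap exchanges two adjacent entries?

Minimum adjacent swaps = number of inversions (each swap of adjacent out-of-order elements removes one inversion and no swap can remove more).
Count inversions — for each element, later elements that are smaller:
31: 30, 28, 23, 20, 19, 14, 12 → 7
30: 28, 23, 20, 19, 14, 12 → 6
28: 23, 20, 19, 14, 12 → 5
23: 20, 19, 14, 12 → 4
20: 19, 14, 12 → 3
19: 14, 12 → 2
14: 12 → 1
12: none → 0
Total inversions: 7 + 6 + 5 + 4 + 3 + 2 + 1 + 0 = 28

28 swaps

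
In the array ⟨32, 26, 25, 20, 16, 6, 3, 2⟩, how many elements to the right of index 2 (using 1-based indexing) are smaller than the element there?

The element at index 2 is 26.
Elements after it: 25, 20, 16, 6, 3, 2
Those smaller than 26: 25, 20, 16, 6, 3, 2

6 such elements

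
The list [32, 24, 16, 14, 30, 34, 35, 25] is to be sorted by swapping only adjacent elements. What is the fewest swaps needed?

Each adjacent swap fixes exactly one inversion, so the minimum swap count equals the number of inversions.
Count inversions — for each element, later elements that are smaller:
32: 24, 16, 14, 30, 25 → 5
24: 16, 14 → 2
16: 14 → 1
14: none → 0
30: 25 → 1
34: 25 → 1
35: 25 → 1
25: none → 0
Total inversions: 5 + 2 + 1 + 0 + 1 + 1 + 1 + 0 = 11

11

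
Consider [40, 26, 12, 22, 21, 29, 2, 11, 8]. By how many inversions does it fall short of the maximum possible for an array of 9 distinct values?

Maximum inversions for 9 distinct elements is C(9, 2) = 9·8/2 = 36.
Current inversions — for each element, count later smaller elements:
40: 8
26: 6
12: 3
22: 4
21: 3
29: 3
2: 0
11: 1
8: 0
Current total: 8 + 6 + 3 + 4 + 3 + 3 + 0 + 1 + 0 = 28
Shortfall: 36 − 28 = 8

8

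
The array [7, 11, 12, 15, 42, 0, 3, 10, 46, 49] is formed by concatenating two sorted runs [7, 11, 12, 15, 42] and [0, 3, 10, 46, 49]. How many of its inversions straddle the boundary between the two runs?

Take each right-half value and tally the left-half values above it:
r = 0: 7, 11, 12, 15, 42 → 5
r = 3: 7, 11, 12, 15, 42 → 5
r = 10: 11, 12, 15, 42 → 4
r = 46: none → 0
r = 49: none → 0
Cross-inversions: 5 + 5 + 4 + 0 + 0 = 14

14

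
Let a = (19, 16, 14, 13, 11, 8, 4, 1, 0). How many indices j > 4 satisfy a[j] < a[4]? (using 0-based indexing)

The element at index 4 is 11.
Elements after it: 8, 4, 1, 0
Those smaller than 11: 8, 4, 1, 0

4 such elements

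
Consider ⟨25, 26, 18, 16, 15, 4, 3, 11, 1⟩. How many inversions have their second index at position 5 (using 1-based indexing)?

4

The element at index 5 is 15.
Elements before it: 25, 26, 18, 16
Those larger than 15: 25, 26, 18, 16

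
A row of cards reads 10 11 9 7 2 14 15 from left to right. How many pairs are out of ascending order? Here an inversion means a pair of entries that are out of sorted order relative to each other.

9 inversions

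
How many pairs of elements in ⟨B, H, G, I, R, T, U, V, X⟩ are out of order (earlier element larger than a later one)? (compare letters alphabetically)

Count, for each position, how many later elements it exceeds:
B → none → 0
H → G → 1
G → none → 0
I → none → 0
R → none → 0
T → none → 0
U → none → 0
V → none → 0
X → none → 0
Sum: 0 + 1 + 0 + 0 + 0 + 0 + 0 + 0 + 0 = 1

Inversions: 1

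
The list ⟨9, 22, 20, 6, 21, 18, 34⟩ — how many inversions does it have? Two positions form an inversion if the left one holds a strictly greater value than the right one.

8 inversions

For each element, count later entries that are smaller:
9 → 6 → 1
22 → 20, 6, 21, 18 → 4
20 → 6, 18 → 2
6 → none → 0
21 → 18 → 1
18 → none → 0
34 → none → 0
Sum: 1 + 4 + 2 + 0 + 1 + 0 + 0 = 8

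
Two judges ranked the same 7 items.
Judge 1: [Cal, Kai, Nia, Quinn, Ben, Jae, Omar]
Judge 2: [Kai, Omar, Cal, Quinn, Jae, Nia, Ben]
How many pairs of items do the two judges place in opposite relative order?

Assign each item its position (1..7) in the first ordering, then rewrite the second ordering as that position sequence:
positions: Cal→1, Kai→2, Nia→3, Quinn→4, Ben→5, Jae→6, Omar→7
second ordering as positions: [2, 7, 1, 4, 6, 3, 5]
Discordant pairs = inversions in this position sequence.
2: 1 → 1
7: 1, 4, 6, 3, 5 → 5
1: 0
4: 3 → 1
6: 3, 5 → 2
3: 0
5: 0
Total: 1 + 5 + 0 + 1 + 2 + 0 + 0 = 9

9 discordant pairs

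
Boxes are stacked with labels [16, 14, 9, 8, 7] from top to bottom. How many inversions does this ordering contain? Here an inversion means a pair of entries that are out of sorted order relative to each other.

10

For each element, count later entries that are smaller:
16 → 14, 9, 8, 7 → 4
14 → 9, 8, 7 → 3
9 → 8, 7 → 2
8 → 7 → 1
7 → none → 0
Sum: 4 + 3 + 2 + 1 + 0 = 10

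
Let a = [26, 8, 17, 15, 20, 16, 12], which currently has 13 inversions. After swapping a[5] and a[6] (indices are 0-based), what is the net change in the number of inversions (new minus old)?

-1

Positions 5 and 6 hold 16 and 12; after swapping, the array is [26, 8, 17, 15, 20, 12, 16].
Count, for each position, how many later elements it exceeds:
26 → 8, 17, 15, 20, 12, 16 → 6
8 → none → 0
17 → 15, 12, 16 → 3
15 → 12 → 1
20 → 12, 16 → 2
12 → none → 0
16 → none → 0
Sum: 6 + 0 + 3 + 1 + 2 + 0 + 0 = 12
Change: 12 − 13 = -1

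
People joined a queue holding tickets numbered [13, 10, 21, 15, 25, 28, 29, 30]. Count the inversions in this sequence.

2

Sweep left to right; for each value list the smaller values that follow it:
13 → 10 → 1
10 → none → 0
21 → 15 → 1
15 → none → 0
25 → none → 0
28 → none → 0
29 → none → 0
30 → none → 0
Sum: 1 + 0 + 1 + 0 + 0 + 0 + 0 + 0 = 2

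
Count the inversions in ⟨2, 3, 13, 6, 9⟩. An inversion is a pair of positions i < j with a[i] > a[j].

2 out-of-order pairs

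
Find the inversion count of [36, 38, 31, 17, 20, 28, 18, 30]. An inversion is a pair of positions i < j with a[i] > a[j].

19 out-of-order pairs

For each element, count later entries that are smaller:
36: 6
38: 6
31: 5
17: 0
20: 1
28: 1
18: 0
30: 0
Sum: 6 + 6 + 5 + 0 + 1 + 1 + 0 + 0 = 19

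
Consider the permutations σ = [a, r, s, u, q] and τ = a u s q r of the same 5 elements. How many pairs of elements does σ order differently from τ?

Assign each item its position (1..5) in the first ordering, then rewrite the second ordering as that position sequence:
positions: a→1, r→2, s→3, u→4, q→5
second ordering as positions: [1, 4, 3, 5, 2]
Discordant pairs = inversions in this position sequence.
1: 0
4: 3, 2 → 2
3: 2 → 1
5: 2 → 1
2: 0
Total: 0 + 2 + 1 + 1 + 0 = 4

There are 4 discordant pairs.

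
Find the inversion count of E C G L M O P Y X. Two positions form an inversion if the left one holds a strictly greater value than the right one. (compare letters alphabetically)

Inversions: 2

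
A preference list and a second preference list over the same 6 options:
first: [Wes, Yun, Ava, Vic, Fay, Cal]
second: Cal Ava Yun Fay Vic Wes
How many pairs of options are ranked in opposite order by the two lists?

There are 11 pairs.

Assign each item its position (1..6) in the first ordering, then rewrite the second ordering as that position sequence:
positions: Wes→1, Yun→2, Ava→3, Vic→4, Fay→5, Cal→6
second ordering as positions: [6, 3, 2, 5, 4, 1]
Discordant pairs = inversions in this position sequence.
6: 3, 2, 5, 4, 1 → 5
3: 2, 1 → 2
2: 1 → 1
5: 4, 1 → 2
4: 1 → 1
1: 0
Total: 5 + 2 + 1 + 2 + 1 + 0 = 11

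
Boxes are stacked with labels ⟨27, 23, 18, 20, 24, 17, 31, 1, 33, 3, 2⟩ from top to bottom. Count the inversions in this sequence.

Count, for each position, how many later elements it exceeds:
27: 8
23: 6
18: 4
20: 4
24: 4
17: 3
31: 3
1: 0
33: 2
3: 1
2: 0
Sum: 8 + 6 + 4 + 4 + 4 + 3 + 3 + 0 + 2 + 1 + 0 = 35

35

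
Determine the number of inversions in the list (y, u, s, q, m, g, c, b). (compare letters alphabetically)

28

Sweep left to right; for each value list the smaller values that follow it:
y: 7
u: 6
s: 5
q: 4
m: 3
g: 2
c: 1
b: 0
Sum: 7 + 6 + 5 + 4 + 3 + 2 + 1 + 0 = 28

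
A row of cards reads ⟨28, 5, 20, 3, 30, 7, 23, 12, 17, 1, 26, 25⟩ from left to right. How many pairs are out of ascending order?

Sweep left to right; for each value list the smaller values that follow it:
28: 10
5: 2
20: 5
3: 1
30: 7
7: 1
23: 3
12: 1
17: 1
1: 0
26: 1
25: 0
Sum: 10 + 2 + 5 + 1 + 7 + 1 + 3 + 1 + 1 + 0 + 1 + 0 = 32

There are 32 inversions.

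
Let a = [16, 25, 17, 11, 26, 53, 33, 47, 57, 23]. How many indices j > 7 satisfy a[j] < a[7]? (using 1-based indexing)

1

The element at index 7 is 33.
Elements after it: 47, 57, 23
Those smaller than 33: 23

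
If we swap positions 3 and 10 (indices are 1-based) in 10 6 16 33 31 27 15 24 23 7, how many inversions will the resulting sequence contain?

20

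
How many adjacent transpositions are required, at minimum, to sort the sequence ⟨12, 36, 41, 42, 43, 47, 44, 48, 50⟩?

Adjacent swaps: 1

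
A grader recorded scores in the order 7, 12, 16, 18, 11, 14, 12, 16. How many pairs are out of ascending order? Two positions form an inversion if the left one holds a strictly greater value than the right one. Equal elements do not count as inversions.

There are 9 inversions.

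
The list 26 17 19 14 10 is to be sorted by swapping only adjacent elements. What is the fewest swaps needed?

9

Each adjacent swap fixes exactly one inversion, so the minimum swap count equals the number of inversions.
Count inversions — for each element, later elements that are smaller:
26: 17, 19, 14, 10 → 4
17: 14, 10 → 2
19: 14, 10 → 2
14: 10 → 1
10: none → 0
Total inversions: 4 + 2 + 2 + 1 + 0 = 9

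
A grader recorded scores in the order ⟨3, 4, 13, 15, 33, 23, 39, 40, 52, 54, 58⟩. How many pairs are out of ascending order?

Element-by-element contributions:
3: 0
4: 0
13: 0
15: 0
33: 1
23: 0
39: 0
40: 0
52: 0
54: 0
58: 0
Sum: 0 + 0 + 0 + 0 + 1 + 0 + 0 + 0 + 0 + 0 + 0 = 1

1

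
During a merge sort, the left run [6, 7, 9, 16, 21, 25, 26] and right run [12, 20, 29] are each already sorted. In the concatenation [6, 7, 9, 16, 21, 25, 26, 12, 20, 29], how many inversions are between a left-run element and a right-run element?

There are 7 cross-inversions.

Count, for every r in R, how many entries of L exceed r:
r = 12: 16, 21, 25, 26 → 4
r = 20: 21, 25, 26 → 3
r = 29: none → 0
Cross-inversions: 4 + 3 + 0 = 7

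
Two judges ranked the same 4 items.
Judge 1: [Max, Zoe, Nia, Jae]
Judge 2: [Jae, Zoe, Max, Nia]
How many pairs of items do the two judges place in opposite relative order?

4 discordant pairs

Assign each item its position (1..4) in the first ordering, then rewrite the second ordering as that position sequence:
positions: Max→1, Zoe→2, Nia→3, Jae→4
second ordering as positions: [4, 2, 1, 3]
Discordant pairs = inversions in this position sequence.
4: 2, 1, 3 → 3
2: 1 → 1
1: 0
3: 0
Total: 3 + 1 + 0 + 0 = 4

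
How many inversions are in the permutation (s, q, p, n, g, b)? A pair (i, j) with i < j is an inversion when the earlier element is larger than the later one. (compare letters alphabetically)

15 out-of-order pairs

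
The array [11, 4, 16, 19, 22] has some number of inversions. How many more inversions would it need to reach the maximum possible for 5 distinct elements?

Maximum inversions for 5 distinct elements is C(5, 2) = 5·4/2 = 10.
Current inversions — for each element, count later smaller elements:
11: 1
4: 0
16: 0
19: 0
22: 0
Current total: 1 + 0 + 0 + 0 + 0 = 1
Shortfall: 10 − 1 = 9

9 inversions short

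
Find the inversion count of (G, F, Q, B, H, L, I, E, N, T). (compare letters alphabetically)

15

Count, for each position, how many later elements it exceeds:
G → F, B, E → 3
F → B, E → 2
Q → B, H, L, I, E, N → 6
B → none → 0
H → E → 1
L → I, E → 2
I → E → 1
E → none → 0
N → none → 0
T → none → 0
Sum: 3 + 2 + 6 + 0 + 1 + 2 + 1 + 0 + 0 + 0 = 15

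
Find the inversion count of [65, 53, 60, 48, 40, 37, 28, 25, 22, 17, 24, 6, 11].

Count, for each position, how many later elements it exceeds:
65: 12
53: 10
60: 10
48: 9
40: 8
37: 7
28: 6
25: 5
22: 3
17: 2
24: 2
6: 0
11: 0
Sum: 12 + 10 + 10 + 9 + 8 + 7 + 6 + 5 + 3 + 2 + 2 + 0 + 0 = 74

74 inversions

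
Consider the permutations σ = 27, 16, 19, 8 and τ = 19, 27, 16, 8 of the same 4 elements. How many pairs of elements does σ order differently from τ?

2

Assign each item its position (1..4) in the first ordering, then rewrite the second ordering as that position sequence:
positions: 27→1, 16→2, 19→3, 8→4
second ordering as positions: [3, 1, 2, 4]
Discordant pairs = inversions in this position sequence.
3: 1, 2 → 2
1: 0
2: 0
4: 0
Total: 2 + 0 + 0 + 0 = 2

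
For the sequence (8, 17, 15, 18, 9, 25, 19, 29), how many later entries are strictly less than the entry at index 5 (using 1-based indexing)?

The element at index 5 is 9.
Elements after it: 25, 19, 29
None of them are smaller than 9.

0 such elements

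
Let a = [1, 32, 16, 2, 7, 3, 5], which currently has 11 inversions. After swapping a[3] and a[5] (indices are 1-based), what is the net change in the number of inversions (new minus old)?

Positions 3 and 5 hold 16 and 7; after swapping, the array is [1, 32, 7, 2, 16, 3, 5].
Count, for each position, how many later elements it exceeds:
1 → none → 0
32 → 7, 2, 16, 3, 5 → 5
7 → 2, 3, 5 → 3
2 → none → 0
16 → 3, 5 → 2
3 → none → 0
5 → none → 0
Sum: 0 + 5 + 3 + 0 + 2 + 0 + 0 = 10
Change: 10 − 11 = -1

-1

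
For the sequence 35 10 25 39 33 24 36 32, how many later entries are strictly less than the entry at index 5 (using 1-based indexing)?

2

The element at index 5 is 33.
Elements after it: 24, 36, 32
Those smaller than 33: 24, 32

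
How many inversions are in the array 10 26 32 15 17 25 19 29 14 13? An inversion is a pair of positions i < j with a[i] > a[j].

Count, for each position, how many later elements it exceeds:
10: 0
26: 6
32: 7
15: 2
17: 2
25: 3
19: 2
29: 2
14: 1
13: 0
Sum: 0 + 6 + 7 + 2 + 2 + 3 + 2 + 2 + 1 + 0 = 25

25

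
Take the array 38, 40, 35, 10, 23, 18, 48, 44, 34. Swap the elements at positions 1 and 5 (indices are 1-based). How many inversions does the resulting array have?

15 inversions

Positions 1 and 5 hold 38 and 23; after swapping, the array is [23, 40, 35, 10, 38, 18, 48, 44, 34].
Count, for each position, how many later elements it exceeds:
23: 2
40: 5
35: 3
10: 0
38: 2
18: 0
48: 2
44: 1
34: 0
Sum: 2 + 5 + 3 + 0 + 2 + 0 + 2 + 1 + 0 = 15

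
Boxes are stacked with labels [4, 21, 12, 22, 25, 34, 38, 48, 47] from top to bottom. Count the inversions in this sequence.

For each element, count later entries that are smaller:
4: 0
21: 1
12: 0
22: 0
25: 0
34: 0
38: 0
48: 1
47: 0
Sum: 0 + 1 + 0 + 0 + 0 + 0 + 0 + 1 + 0 = 2

2 out-of-order pairs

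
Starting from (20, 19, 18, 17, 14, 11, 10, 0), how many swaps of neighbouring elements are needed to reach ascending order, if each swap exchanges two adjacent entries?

Minimum adjacent swaps = number of inversions (each swap of adjacent out-of-order elements removes one inversion and no swap can remove more).
Count inversions — for each element, later elements that are smaller:
20: 19, 18, 17, 14, 11, 10, 0 → 7
19: 18, 17, 14, 11, 10, 0 → 6
18: 17, 14, 11, 10, 0 → 5
17: 14, 11, 10, 0 → 4
14: 11, 10, 0 → 3
11: 10, 0 → 2
10: 0 → 1
0: none → 0
Total inversions: 7 + 6 + 5 + 4 + 3 + 2 + 1 + 0 = 28

28 adjacent swaps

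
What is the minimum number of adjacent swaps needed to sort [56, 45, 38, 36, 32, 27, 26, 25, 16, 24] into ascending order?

44

The minimum number of adjacent swaps to sort an array equals its inversion count, since every such swap removes exactly one inversion.
Count inversions — for each element, later elements that are smaller:
56: 45, 38, 36, 32, 27, 26, 25, 16, 24 → 9
45: 38, 36, 32, 27, 26, 25, 16, 24 → 8
38: 36, 32, 27, 26, 25, 16, 24 → 7
36: 32, 27, 26, 25, 16, 24 → 6
32: 27, 26, 25, 16, 24 → 5
27: 26, 25, 16, 24 → 4
26: 25, 16, 24 → 3
25: 16, 24 → 2
16: none → 0
24: none → 0
Total inversions: 9 + 8 + 7 + 6 + 5 + 4 + 3 + 2 + 0 + 0 = 44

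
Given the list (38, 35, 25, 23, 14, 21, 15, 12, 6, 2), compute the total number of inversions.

Element-by-element contributions:
38: 9
35: 8
25: 7
23: 6
14: 3
21: 4
15: 3
12: 2
6: 1
2: 0
Sum: 9 + 8 + 7 + 6 + 3 + 4 + 3 + 2 + 1 + 0 = 43

43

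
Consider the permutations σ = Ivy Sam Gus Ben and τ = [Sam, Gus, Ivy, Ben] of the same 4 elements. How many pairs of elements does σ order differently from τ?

2 discordant pairs

Assign each item its position (1..4) in the first ordering, then rewrite the second ordering as that position sequence:
positions: Ivy→1, Sam→2, Gus→3, Ben→4
second ordering as positions: [2, 3, 1, 4]
Discordant pairs = inversions in this position sequence.
2: 1 → 1
3: 1 → 1
1: 0
4: 0
Total: 1 + 1 + 0 + 0 = 2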